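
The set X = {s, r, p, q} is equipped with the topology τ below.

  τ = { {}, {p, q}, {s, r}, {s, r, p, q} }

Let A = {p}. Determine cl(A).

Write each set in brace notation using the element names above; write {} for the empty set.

{p, q}

complement {s, r, q}; its interior {s, r}; cl(A) = X∖{s, r} = {p, q}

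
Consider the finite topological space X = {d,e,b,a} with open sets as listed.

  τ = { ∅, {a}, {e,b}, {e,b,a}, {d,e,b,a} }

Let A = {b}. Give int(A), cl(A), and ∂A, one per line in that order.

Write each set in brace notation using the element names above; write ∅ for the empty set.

interior: largest open inside A is ∅ (from ∅)
cl via duality: int({d,e,a}) = {a}, so X∖{a} = {d,e,b}
cl∖int = {d,e,b}

int(A) = ∅
cl(A)  = {d,e,b}
∂A     = {d,e,b}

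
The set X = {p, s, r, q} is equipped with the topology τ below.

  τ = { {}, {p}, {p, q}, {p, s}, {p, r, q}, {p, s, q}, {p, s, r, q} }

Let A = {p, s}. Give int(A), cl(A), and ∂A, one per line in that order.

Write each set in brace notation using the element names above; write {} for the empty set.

U open, U⊆A: {}, {p}, {p, s}. int(A) = ⋃ = {p, s}
X∖A={r, q}, int(X∖A)={}, hence cl(A)={p, s, r, q}
∂A: remove int from cl → {r, q}

int(A) = {p, s}
cl(A)  = {p, s, r, q}
∂A     = {r, q}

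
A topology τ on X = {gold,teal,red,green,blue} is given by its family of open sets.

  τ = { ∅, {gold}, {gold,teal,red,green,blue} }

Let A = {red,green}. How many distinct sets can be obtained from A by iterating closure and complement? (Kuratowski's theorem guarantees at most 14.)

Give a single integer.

6

closure: X∖int(X∖A) = X∖{gold} = {teal,red,green,blue}
Let k=closure and c=complement:
  1. A     = {red,green}
  2. kA    = {teal,red,green,blue}
  3. cA    = {gold,teal,blue}
  4. ckA   = {gold}
  5. kcA   = {gold,teal,red,green,blue}
  6. ckcA  = ∅
— saturated at 6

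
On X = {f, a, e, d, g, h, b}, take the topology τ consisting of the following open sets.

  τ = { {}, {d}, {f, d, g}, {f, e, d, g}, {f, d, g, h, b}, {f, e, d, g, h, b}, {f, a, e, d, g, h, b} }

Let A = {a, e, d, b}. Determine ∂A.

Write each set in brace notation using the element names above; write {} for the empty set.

{f, a, e, g, h, b}

open subsets of A: {}, {d}; so int(A) = {d}
closure: X∖int(X∖A) = X∖{} = {f, a, e, d, g, h, b}
∂A = {f, a, e, d, g, h, b} minus {d} = {f, a, e, g, h, b}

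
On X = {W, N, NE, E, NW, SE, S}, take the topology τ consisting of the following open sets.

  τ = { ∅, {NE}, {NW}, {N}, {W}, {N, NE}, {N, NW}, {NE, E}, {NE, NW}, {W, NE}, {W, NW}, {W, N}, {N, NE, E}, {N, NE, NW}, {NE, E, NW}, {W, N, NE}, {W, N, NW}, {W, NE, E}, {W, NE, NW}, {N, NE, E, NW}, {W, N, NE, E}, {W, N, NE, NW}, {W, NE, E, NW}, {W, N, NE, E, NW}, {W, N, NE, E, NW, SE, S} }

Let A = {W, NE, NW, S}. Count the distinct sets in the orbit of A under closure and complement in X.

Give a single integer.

8

closure: X∖int(X∖A) = X∖{N} = {W, NE, E, NW, SE, S}
Let k=closure and c=complement:
  1. A     = {W, NE, NW, S}
  2. kA    = {W, NE, E, NW, SE, S}
  3. cA    = {N, E, SE}
  4. ckA   = {N}
  5. kcA   = {N, E, SE, S}
  6. kckA  = {N, SE, S}
  7. ckcA  = {W, NE, NW}
  8. ckckA = {W, NE, E, NW}
— saturated at 8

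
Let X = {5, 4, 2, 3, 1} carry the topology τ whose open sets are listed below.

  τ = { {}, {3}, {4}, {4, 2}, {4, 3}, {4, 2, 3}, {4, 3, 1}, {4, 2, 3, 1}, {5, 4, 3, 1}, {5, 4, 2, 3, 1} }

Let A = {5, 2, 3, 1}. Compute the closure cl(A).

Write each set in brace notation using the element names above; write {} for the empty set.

{5, 2, 3, 1}

closure: X∖int(X∖A) = X∖{4} = {5, 2, 3, 1}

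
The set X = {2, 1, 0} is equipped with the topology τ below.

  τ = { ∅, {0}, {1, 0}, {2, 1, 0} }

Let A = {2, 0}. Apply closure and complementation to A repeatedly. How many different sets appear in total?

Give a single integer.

6

closure: X∖int(X∖A) = X∖∅ = {2, 1, 0}
Let k=closure and c=complement:
  1. A     = {2, 0}
  2. kA    = {2, 1, 0}
  3. cA    = {1}
  4. ckA   = ∅
  5. kcA   = {2, 1}
  6. ckcA  = {0}
— saturated at 6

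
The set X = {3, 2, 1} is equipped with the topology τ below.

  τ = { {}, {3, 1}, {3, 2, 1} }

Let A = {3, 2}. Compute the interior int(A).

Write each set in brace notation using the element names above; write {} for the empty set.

U open, U⊆A: {}. int(A) = ⋃ = {}

{}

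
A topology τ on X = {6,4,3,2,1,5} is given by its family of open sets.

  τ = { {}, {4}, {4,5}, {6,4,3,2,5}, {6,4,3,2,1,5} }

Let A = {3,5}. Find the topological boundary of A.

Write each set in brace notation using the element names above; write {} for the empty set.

interior: largest open inside A is {} (from {})
cl via duality: int({6,4,2,1}) = {4}, so X∖{4} = {6,3,2,1,5}
cl∖int = {6,3,2,1,5}

{6,3,2,1,5}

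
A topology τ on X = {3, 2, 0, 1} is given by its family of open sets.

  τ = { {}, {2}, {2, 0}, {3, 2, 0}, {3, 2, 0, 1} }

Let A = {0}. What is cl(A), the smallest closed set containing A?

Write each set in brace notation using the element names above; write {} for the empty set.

{3, 0, 1}

closure: X∖int(X∖A) = X∖{2} = {3, 0, 1}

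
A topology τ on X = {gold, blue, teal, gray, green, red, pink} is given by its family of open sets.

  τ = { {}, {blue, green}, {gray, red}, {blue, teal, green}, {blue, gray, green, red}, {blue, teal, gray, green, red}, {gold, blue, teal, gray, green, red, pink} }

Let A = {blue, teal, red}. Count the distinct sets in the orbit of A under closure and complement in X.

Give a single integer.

complement {gold, gray, green, pink}; its interior {}; cl(A) = X∖{} = {gold, blue, teal, gray, green, red, pink}
With k = closure, c = complement:
  1. A     = {blue, teal, red}
  2. kA    = {gold, blue, teal, gray, green, red, pink}
  3. cA    = {gold, gray, green, pink}
  4. ckA   = {}
k, c of each give nothing new

4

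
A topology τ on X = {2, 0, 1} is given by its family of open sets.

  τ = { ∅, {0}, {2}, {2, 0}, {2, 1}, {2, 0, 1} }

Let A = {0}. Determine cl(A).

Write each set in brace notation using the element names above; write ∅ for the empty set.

{0}

complement {2, 1}; its interior {2, 1}; cl(A) = X∖{2, 1} = {0}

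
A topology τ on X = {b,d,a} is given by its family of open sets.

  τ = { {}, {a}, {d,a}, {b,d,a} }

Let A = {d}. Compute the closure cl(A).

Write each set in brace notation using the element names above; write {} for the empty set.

{b,d}

cl via duality: int({b,a}) = {a}, so X∖{a} = {b,d}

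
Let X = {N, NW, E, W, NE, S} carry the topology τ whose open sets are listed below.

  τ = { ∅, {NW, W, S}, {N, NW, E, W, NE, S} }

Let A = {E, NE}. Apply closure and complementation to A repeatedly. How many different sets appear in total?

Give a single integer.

closure: X∖int(X∖A) = X∖{NW, W, S} = {N, E, NE}
Let k=closure and c=complement:
  1. A     = {E, NE}
  2. kA    = {N, E, NE}
  3. cA    = {N, NW, W, S}
  4. ckA   = {NW, W, S}
  5. kcA   = {N, NW, E, W, NE, S}
  6. ckcA  = ∅
— saturated at 6

6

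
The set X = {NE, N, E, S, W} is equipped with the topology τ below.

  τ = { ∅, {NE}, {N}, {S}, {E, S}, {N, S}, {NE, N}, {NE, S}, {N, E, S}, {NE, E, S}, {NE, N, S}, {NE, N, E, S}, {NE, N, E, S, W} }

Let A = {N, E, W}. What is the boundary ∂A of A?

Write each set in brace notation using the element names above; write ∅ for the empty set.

{E, W}

U open, U⊆A: ∅, {N}. int(A) = ⋃ = {N}
X∖A={NE, S}, int(X∖A)={NE, S}, hence cl(A)={N, E, W}
∂A: remove int from cl → {E, W}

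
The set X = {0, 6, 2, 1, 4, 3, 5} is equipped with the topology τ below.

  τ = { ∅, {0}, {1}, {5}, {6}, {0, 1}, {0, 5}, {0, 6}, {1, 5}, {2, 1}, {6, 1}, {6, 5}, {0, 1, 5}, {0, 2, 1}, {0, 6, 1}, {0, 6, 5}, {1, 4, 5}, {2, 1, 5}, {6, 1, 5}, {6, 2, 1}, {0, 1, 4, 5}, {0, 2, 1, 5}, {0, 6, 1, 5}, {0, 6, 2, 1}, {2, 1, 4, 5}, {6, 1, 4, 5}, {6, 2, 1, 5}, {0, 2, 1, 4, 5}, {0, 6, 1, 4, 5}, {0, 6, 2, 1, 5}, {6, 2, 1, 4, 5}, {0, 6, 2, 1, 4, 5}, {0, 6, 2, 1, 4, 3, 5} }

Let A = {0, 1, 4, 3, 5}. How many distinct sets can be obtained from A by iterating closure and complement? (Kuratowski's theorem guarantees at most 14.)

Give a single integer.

X∖A={6, 2}, int(X∖A)={6}, hence cl(A)={0, 2, 1, 4, 3, 5}
Orbit (k=closure, c=complement):
  1. A     = {0, 1, 4, 3, 5}
  2. kA    = {0, 2, 1, 4, 3, 5}
  3. cA    = {6, 2}
  4. ckA   = {6}
  5. kcA   = {6, 2, 3}
  6. kckA  = {6, 3}
  7. ckcA  = {0, 1, 4, 5}
  8. ckckA = {0, 2, 1, 4, 5}
(closed under both — stop)

8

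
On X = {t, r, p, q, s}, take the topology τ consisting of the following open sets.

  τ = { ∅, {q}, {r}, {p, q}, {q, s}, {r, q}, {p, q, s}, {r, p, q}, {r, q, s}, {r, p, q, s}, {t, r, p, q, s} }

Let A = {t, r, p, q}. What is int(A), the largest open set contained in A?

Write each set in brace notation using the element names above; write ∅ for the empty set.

{r, p, q}

interior: largest open inside A is {r, p, q} (from ∅, {q}, {r}, {r, q}, {p, q}, {r, p, q})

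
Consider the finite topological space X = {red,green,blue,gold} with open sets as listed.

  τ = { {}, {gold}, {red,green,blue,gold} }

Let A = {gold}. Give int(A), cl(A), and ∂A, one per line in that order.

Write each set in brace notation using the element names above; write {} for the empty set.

int(A) = {gold}
cl(A)  = {red,green,blue,gold}
∂A     = {red,green,blue}

open subsets of A: {}, {gold}; so int(A) = {gold}
closure: X∖int(X∖A) = X∖{} = {red,green,blue,gold}
∂A = {red,green,blue,gold} minus {gold} = {red,green,blue}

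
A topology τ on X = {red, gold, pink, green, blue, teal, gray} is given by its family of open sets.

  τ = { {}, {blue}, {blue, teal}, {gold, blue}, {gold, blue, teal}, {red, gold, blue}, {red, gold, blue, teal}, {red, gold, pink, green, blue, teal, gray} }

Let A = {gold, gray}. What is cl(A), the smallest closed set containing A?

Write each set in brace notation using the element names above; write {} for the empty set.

X∖A={red, pink, green, blue, teal}, int(X∖A)={blue, teal}, hence cl(A)={red, gold, pink, green, gray}

{red, gold, pink, green, gray}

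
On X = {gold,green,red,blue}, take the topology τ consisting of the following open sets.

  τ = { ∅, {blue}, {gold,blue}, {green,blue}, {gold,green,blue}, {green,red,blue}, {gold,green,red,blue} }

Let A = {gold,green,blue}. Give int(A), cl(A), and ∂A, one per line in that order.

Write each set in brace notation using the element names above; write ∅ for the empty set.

int(A) = {gold,green,blue}
cl(A)  = {gold,green,red,blue}
∂A     = {red}

interior: largest open inside A is {gold,green,blue} (from ∅, {blue}, {gold,blue}, {green,blue}, {gold,green,blue})
cl via duality: int({red}) = ∅, so X∖∅ = {gold,green,red,blue}
cl∖int = {red}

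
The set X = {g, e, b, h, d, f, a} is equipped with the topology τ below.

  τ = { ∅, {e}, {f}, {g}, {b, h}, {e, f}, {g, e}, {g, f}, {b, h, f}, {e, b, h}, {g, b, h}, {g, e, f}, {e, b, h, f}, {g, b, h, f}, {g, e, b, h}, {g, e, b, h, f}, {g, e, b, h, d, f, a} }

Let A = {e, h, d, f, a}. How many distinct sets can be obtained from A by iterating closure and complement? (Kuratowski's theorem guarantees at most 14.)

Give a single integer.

X∖A={g, b}, int(X∖A)={g}, hence cl(A)={e, b, h, d, f, a}
Orbit (k=closure, c=complement):
  1. A     = {e, h, d, f, a}
  2. kA    = {e, b, h, d, f, a}
  3. cA    = {g, b}
  4. ckA   = {g}
  5. kcA   = {g, b, h, d, a}
  6. kckA  = {g, d, a}
  7. ckcA  = {e, f}
  8. ckckA = {e, b, h, f}
  9. kckcA = {e, d, f, a}
  10. ckckcA = {g, b, h}
(closed under both — stop)

10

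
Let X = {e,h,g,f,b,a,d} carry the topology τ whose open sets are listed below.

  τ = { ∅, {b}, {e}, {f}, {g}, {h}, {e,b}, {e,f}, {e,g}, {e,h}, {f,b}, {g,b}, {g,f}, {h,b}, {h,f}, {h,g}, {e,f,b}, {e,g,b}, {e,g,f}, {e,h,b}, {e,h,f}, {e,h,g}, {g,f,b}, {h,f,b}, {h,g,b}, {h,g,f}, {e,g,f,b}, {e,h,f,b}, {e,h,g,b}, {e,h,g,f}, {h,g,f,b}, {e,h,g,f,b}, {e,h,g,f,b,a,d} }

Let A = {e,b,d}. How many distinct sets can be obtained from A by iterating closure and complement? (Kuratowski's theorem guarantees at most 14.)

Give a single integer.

6

closure: X∖int(X∖A) = X∖{h,g,f} = {e,b,a,d}
Let k=closure and c=complement:
  1. A     = {e,b,d}
  2. kA    = {e,b,a,d}
  3. cA    = {h,g,f,a}
  4. ckA   = {h,g,f}
  5. kcA   = {h,g,f,a,d}
  6. ckcA  = {e,b}
— saturated at 6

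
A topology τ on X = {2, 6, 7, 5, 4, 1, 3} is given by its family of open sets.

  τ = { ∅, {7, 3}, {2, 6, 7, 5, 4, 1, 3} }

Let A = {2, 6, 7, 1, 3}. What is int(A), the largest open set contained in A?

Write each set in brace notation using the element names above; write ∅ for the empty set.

{7, 3}

opens ⊆ A: ∅, {7, 3}; union → int = {7, 3}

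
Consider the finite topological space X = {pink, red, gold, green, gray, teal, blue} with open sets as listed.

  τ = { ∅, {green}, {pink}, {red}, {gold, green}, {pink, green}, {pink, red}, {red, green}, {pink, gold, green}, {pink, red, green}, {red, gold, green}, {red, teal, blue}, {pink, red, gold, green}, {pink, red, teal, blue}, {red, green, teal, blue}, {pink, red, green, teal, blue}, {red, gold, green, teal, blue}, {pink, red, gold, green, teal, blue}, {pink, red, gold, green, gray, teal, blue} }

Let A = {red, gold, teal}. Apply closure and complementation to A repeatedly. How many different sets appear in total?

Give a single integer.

10

complement {pink, green, gray, blue}; its interior {pink, green}; cl(A) = X∖{pink, green} = {red, gold, gray, teal, blue}
With k = closure, c = complement:
  1. A     = {red, gold, teal}
  2. kA    = {red, gold, gray, teal, blue}
  3. cA    = {pink, green, gray, blue}
  4. ckA   = {pink, green}
  5. kcA   = {pink, gold, green, gray, teal, blue}
  6. kckA  = {pink, gold, green, gray}
  7. ckcA  = {red}
  8. ckckA = {red, teal, blue}
  9. kckcA = {red, gray, teal, blue}
  10. ckckcA = {pink, gold, green}
k, c of each give nothing new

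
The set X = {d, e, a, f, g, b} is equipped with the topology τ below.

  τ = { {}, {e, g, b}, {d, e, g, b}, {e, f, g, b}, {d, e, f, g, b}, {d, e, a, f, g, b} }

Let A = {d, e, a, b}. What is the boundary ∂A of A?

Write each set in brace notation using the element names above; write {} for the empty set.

opens ⊆ A: {}; union → int = {}
complement {f, g}; its interior {}; cl(A) = X∖{} = {d, e, a, f, g, b}
boundary = {d, e, a, f, g, b} ∖ {} = {d, e, a, f, g, b}

{d, e, a, f, g, b}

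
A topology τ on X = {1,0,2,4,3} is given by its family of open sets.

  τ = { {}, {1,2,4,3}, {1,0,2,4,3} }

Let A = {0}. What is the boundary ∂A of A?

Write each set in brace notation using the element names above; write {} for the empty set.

U open, U⊆A: {}. int(A) = ⋃ = {}
X∖A={1,2,4,3}, int(X∖A)={1,2,4,3}, hence cl(A)={0}
∂A: remove int from cl → {0}

{0}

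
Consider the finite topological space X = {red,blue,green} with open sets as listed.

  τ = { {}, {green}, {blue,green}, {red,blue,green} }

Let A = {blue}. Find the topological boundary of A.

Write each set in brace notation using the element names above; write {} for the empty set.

{red,blue}

open subsets of A: {}; so int(A) = {}
closure: X∖int(X∖A) = X∖{green} = {red,blue}
∂A = {red,blue} minus {} = {red,blue}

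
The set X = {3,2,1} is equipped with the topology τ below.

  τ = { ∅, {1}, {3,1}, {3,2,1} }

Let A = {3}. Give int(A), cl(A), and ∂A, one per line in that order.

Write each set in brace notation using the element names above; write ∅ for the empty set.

int(A) = ∅
cl(A)  = {3,2}
∂A     = {3,2}

U open, U⊆A: ∅. int(A) = ⋃ = ∅
X∖A={2,1}, int(X∖A)={1}, hence cl(A)={3,2}
∂A: remove int from cl → {3,2}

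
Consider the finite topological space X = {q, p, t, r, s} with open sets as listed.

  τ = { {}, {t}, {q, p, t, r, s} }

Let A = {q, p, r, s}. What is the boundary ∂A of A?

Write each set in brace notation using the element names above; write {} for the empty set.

open subsets of A: {}; so int(A) = {}
closure: X∖int(X∖A) = X∖{t} = {q, p, r, s}
∂A = {q, p, r, s} minus {} = {q, p, r, s}

{q, p, r, s}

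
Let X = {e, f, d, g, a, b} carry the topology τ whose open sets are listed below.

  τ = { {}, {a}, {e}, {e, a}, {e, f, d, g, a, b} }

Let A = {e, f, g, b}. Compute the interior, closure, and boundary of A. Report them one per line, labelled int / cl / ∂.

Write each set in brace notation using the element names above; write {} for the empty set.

U open, U⊆A: {}, {e}. int(A) = ⋃ = {e}
X∖A={d, a}, int(X∖A)={a}, hence cl(A)={e, f, d, g, b}
∂A: remove int from cl → {f, d, g, b}

int(A) = {e}
cl(A)  = {e, f, d, g, b}
∂A     = {f, d, g, b}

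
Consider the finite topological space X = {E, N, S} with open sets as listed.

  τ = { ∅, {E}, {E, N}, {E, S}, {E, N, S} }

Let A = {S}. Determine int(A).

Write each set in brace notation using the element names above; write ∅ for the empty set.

∅

U open, U⊆A: ∅. int(A) = ⋃ = ∅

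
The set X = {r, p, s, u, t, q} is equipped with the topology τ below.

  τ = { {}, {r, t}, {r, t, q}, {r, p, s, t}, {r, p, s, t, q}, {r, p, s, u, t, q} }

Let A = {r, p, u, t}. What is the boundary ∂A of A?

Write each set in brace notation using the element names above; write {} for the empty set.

{p, s, u, q}

interior: largest open inside A is {r, t} (from {}, {r, t})
cl via duality: int({s, q}) = {}, so X∖{} = {r, p, s, u, t, q}
cl∖int = {p, s, u, q}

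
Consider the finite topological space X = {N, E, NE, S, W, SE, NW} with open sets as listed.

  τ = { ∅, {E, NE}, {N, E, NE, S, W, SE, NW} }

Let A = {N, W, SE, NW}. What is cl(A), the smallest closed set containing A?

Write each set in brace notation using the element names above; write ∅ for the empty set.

{N, S, W, SE, NW}

X∖A={E, NE, S}, int(X∖A)={E, NE}, hence cl(A)={N, S, W, SE, NW}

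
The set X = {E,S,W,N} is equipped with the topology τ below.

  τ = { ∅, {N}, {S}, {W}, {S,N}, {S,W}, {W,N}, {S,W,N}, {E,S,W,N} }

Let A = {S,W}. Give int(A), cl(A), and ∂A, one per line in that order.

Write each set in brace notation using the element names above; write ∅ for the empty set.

int(A) = {S,W}
cl(A)  = {E,S,W}
∂A     = {E}

opens ⊆ A: ∅, {S}, {W}, {S,W}; union → int = {S,W}
complement {E,N}; its interior {N}; cl(A) = X∖{N} = {E,S,W}
boundary = {E,S,W} ∖ {S,W} = {E}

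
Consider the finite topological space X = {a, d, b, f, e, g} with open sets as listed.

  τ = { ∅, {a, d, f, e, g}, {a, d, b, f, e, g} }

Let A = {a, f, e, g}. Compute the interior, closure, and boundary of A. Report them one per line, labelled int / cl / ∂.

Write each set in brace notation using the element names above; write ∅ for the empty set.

U open, U⊆A: ∅. int(A) = ⋃ = ∅
X∖A={d, b}, int(X∖A)=∅, hence cl(A)={a, d, b, f, e, g}
∂A: remove int from cl → {a, d, b, f, e, g}

int(A) = ∅
cl(A)  = {a, d, b, f, e, g}
∂A     = {a, d, b, f, e, g}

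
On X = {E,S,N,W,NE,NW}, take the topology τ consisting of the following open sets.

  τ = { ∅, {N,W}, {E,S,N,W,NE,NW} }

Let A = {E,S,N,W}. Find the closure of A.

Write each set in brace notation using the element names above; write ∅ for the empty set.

{E,S,N,W,NE,NW}

cl via duality: int({NE,NW}) = ∅, so X∖∅ = {E,S,N,W,NE,NW}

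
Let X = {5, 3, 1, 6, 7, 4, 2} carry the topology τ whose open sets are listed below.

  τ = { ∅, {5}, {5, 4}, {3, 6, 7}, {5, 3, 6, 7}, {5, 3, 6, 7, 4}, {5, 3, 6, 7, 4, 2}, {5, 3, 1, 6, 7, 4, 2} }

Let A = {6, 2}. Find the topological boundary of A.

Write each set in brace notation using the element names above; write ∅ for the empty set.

opens ⊆ A: ∅; union → int = ∅
complement {5, 3, 1, 7, 4}; its interior {5, 4}; cl(A) = X∖{5, 4} = {3, 1, 6, 7, 2}
boundary = {3, 1, 6, 7, 2} ∖ ∅ = {3, 1, 6, 7, 2}

{3, 1, 6, 7, 2}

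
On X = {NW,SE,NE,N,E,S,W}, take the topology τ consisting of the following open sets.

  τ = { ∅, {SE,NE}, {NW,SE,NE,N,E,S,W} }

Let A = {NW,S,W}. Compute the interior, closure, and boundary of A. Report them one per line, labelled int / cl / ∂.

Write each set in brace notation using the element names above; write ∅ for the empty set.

open subsets of A: ∅; so int(A) = ∅
closure: X∖int(X∖A) = X∖{SE,NE} = {NW,N,E,S,W}
∂A = {NW,N,E,S,W} minus ∅ = {NW,N,E,S,W}

int(A) = ∅
cl(A)  = {NW,N,E,S,W}
∂A     = {NW,N,E,S,W}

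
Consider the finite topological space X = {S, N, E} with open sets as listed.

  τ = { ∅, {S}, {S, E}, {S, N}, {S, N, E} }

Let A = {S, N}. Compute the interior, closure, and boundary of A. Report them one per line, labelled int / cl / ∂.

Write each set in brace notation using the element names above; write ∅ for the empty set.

opens ⊆ A: ∅, {S}, {S, N}; union → int = {S, N}
complement {E}; its interior ∅; cl(A) = X∖∅ = {S, N, E}
boundary = {S, N, E} ∖ {S, N} = {E}

int(A) = {S, N}
cl(A)  = {S, N, E}
∂A     = {E}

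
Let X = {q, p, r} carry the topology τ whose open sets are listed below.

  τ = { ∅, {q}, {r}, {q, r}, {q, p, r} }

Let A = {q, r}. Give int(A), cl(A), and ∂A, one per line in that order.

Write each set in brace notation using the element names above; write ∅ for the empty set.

U open, U⊆A: ∅, {q}, {r}, {q, r}. int(A) = ⋃ = {q, r}
X∖A={p}, int(X∖A)=∅, hence cl(A)={q, p, r}
∂A: remove int from cl → {p}

int(A) = {q, r}
cl(A)  = {q, p, r}
∂A     = {p}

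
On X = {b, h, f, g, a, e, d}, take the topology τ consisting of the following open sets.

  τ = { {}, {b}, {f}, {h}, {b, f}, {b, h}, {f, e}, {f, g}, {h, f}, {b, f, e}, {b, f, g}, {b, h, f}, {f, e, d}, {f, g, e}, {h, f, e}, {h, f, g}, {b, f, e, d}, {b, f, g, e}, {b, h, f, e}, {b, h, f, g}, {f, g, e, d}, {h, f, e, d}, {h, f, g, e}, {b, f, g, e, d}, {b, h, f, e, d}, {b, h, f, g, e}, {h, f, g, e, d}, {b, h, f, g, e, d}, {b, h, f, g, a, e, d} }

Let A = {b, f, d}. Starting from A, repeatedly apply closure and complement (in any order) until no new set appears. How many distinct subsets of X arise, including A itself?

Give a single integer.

X∖A={h, g, a, e}, int(X∖A)={h}, hence cl(A)={b, f, g, a, e, d}
Orbit (k=closure, c=complement):
  1. A     = {b, f, d}
  2. kA    = {b, f, g, a, e, d}
  3. cA    = {h, g, a, e}
  4. ckA   = {h}
  5. kcA   = {h, g, a, e, d}
  6. kckA  = {h, a}
  7. ckcA  = {b, f}
  8. ckckA = {b, f, g, e, d}
(closed under both — stop)

8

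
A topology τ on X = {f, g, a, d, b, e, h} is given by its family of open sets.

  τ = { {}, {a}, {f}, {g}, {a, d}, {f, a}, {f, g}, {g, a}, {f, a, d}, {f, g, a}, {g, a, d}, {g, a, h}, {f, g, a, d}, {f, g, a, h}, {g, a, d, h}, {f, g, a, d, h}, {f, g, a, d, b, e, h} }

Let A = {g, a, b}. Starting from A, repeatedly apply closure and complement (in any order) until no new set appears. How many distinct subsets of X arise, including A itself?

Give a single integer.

closure: X∖int(X∖A) = X∖{f} = {g, a, d, b, e, h}
Let k=closure and c=complement:
  1. A     = {g, a, b}
  2. kA    = {g, a, d, b, e, h}
  3. cA    = {f, d, e, h}
  4. ckA   = {f}
  5. kcA   = {f, d, b, e, h}
  6. kckA  = {f, b, e}
  7. ckcA  = {g, a}
  8. ckckA = {g, a, d, h}
— saturated at 8

8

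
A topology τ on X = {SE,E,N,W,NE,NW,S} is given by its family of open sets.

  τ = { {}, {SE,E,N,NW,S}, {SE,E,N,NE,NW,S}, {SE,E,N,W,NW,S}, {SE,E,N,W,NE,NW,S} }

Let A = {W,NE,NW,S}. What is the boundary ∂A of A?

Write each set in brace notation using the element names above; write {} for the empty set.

{SE,E,N,W,NE,NW,S}

opens ⊆ A: {}; union → int = {}
complement {SE,E,N}; its interior {}; cl(A) = X∖{} = {SE,E,N,W,NE,NW,S}
boundary = {SE,E,N,W,NE,NW,S} ∖ {} = {SE,E,N,W,NE,NW,S}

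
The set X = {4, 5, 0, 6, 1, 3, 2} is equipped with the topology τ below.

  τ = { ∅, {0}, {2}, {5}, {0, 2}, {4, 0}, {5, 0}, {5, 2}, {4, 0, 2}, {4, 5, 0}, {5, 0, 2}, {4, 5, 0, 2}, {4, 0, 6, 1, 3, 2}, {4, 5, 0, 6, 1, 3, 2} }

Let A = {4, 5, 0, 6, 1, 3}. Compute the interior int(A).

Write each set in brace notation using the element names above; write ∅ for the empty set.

{4, 5, 0}

opens ⊆ A: ∅, {0}, {5}, {5, 0}, {4, 0}, {4, 5, 0}; union → int = {4, 5, 0}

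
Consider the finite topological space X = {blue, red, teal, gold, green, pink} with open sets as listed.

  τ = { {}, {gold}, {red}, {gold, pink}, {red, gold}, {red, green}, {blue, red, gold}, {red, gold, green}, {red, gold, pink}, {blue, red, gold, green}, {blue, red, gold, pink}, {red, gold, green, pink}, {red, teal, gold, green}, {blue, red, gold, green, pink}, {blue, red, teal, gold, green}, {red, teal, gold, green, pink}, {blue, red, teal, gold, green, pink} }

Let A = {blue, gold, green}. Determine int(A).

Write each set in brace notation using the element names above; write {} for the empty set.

U open, U⊆A: {}, {gold}. int(A) = ⋃ = {gold}

{gold}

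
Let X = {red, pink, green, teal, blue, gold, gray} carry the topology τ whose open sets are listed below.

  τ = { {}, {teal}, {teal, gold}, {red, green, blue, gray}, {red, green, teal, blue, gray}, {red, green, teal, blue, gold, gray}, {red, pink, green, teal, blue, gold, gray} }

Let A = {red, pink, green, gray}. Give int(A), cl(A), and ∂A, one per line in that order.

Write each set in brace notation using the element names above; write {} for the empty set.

int(A) = {}
cl(A)  = {red, pink, green, blue, gray}
∂A     = {red, pink, green, blue, gray}

opens ⊆ A: {}; union → int = {}
complement {teal, blue, gold}; its interior {teal, gold}; cl(A) = X∖{teal, gold} = {red, pink, green, blue, gray}
boundary = {red, pink, green, blue, gray} ∖ {} = {red, pink, green, blue, gray}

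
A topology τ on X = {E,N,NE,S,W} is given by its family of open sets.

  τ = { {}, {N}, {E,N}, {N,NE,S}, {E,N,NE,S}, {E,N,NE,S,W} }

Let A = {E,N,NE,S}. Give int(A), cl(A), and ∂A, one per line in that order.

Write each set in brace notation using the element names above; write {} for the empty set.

open subsets of A: {}, {N}, {E,N}, {N,NE,S}, {E,N,NE,S}; so int(A) = {E,N,NE,S}
closure: X∖int(X∖A) = X∖{} = {E,N,NE,S,W}
∂A = {E,N,NE,S,W} minus {E,N,NE,S} = {W}

int(A) = {E,N,NE,S}
cl(A)  = {E,N,NE,S,W}
∂A     = {W}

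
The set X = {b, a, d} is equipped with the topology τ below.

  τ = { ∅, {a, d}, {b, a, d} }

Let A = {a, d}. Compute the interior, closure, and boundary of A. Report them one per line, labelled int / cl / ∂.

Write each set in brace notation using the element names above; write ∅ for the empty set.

interior: largest open inside A is {a, d} (from ∅, {a, d})
cl via duality: int({b}) = ∅, so X∖∅ = {b, a, d}
cl∖int = {b}

int(A) = {a, d}
cl(A)  = {b, a, d}
∂A     = {b}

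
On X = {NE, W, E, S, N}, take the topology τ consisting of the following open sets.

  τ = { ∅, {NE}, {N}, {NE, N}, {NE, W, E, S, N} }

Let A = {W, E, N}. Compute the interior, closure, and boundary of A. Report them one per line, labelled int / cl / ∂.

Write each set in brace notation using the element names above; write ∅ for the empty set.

opens ⊆ A: ∅, {N}; union → int = {N}
complement {NE, S}; its interior {NE}; cl(A) = X∖{NE} = {W, E, S, N}
boundary = {W, E, S, N} ∖ {N} = {W, E, S}

int(A) = {N}
cl(A)  = {W, E, S, N}
∂A     = {W, E, S}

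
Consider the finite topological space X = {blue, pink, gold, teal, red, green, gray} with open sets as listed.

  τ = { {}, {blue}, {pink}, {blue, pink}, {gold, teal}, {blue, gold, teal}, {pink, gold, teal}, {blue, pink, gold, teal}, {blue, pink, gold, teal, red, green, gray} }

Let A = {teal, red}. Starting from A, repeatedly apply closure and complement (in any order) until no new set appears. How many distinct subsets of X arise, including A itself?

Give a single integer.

8

closure: X∖int(X∖A) = X∖{blue, pink} = {gold, teal, red, green, gray}
Let k=closure and c=complement:
  1. A     = {teal, red}
  2. kA    = {gold, teal, red, green, gray}
  3. cA    = {blue, pink, gold, green, gray}
  4. ckA   = {blue, pink}
  5. kcA   = {blue, pink, gold, teal, red, green, gray}
  6. kckA  = {blue, pink, red, green, gray}
  7. ckcA  = {}
  8. ckckA = {gold, teal}
— saturated at 8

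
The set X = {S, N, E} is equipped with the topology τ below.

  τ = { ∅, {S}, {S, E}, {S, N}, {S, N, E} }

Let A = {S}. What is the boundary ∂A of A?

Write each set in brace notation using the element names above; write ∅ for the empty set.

U open, U⊆A: ∅, {S}. int(A) = ⋃ = {S}
X∖A={N, E}, int(X∖A)=∅, hence cl(A)={S, N, E}
∂A: remove int from cl → {N, E}

{N, E}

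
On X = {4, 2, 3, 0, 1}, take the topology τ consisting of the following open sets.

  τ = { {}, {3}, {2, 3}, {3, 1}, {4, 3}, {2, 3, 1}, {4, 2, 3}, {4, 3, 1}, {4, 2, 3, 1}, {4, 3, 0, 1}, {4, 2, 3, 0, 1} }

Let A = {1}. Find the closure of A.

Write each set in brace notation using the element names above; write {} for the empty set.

{0, 1}

X∖A={4, 2, 3, 0}, int(X∖A)={4, 2, 3}, hence cl(A)={0, 1}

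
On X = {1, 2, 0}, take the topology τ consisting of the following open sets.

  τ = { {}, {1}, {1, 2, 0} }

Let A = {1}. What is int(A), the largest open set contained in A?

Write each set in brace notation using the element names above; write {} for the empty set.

{1}

opens ⊆ A: {}, {1}; union → int = {1}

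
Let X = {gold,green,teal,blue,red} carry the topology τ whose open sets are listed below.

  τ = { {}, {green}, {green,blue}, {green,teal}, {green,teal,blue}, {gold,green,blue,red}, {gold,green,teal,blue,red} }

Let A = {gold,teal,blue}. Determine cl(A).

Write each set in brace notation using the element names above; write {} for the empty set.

closure: X∖int(X∖A) = X∖{green} = {gold,teal,blue,red}

{gold,teal,blue,red}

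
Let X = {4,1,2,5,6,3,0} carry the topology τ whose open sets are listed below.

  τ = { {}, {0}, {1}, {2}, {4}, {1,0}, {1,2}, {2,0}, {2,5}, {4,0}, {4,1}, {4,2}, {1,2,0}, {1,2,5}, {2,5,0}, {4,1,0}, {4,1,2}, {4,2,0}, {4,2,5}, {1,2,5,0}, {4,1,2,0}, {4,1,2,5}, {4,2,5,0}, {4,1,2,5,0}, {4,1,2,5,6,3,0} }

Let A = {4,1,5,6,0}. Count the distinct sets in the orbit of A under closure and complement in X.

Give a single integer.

8

complement {2,3}; its interior {2}; cl(A) = X∖{2} = {4,1,5,6,3,0}
With k = closure, c = complement:
  1. A     = {4,1,5,6,0}
  2. kA    = {4,1,5,6,3,0}
  3. cA    = {2,3}
  4. ckA   = {2}
  5. kcA   = {2,5,6,3}
  6. ckcA  = {4,1,0}
  7. kckcA = {4,1,6,3,0}
  8. ckckcA = {2,5}
k, c of each give nothing new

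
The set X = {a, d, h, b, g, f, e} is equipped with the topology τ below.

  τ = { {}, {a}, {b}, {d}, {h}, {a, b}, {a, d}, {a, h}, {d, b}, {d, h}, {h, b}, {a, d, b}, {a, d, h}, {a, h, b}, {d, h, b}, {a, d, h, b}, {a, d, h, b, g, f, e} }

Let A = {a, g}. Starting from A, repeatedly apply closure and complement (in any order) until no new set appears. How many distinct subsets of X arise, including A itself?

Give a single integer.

cl via duality: int({d, h, b, f, e}) = {d, h, b}, so X∖{d, h, b} = {a, g, f, e}
Write k for closure, c for complement:
  1. A     = {a, g}
  2. kA    = {a, g, f, e}
  3. cA    = {d, h, b, f, e}
  4. ckA   = {d, h, b}
  5. kcA   = {d, h, b, g, f, e}
  6. ckcA  = {a}
applying k or c yields no new set

6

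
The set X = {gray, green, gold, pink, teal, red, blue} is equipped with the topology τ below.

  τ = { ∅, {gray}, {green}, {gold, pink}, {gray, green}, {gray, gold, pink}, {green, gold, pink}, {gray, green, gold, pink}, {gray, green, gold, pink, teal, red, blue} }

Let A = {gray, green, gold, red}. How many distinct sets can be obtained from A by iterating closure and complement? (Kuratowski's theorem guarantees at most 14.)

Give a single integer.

cl via duality: int({pink, teal, blue}) = ∅, so X∖∅ = {gray, green, gold, pink, teal, red, blue}
Write k for closure, c for complement:
  1. A     = {gray, green, gold, red}
  2. kA    = {gray, green, gold, pink, teal, red, blue}
  3. cA    = {pink, teal, blue}
  4. ckA   = ∅
  5. kcA   = {gold, pink, teal, red, blue}
  6. ckcA  = {gray, green}
  7. kckcA = {gray, green, teal, red, blue}
  8. ckckcA = {gold, pink}
applying k or c yields no new set

8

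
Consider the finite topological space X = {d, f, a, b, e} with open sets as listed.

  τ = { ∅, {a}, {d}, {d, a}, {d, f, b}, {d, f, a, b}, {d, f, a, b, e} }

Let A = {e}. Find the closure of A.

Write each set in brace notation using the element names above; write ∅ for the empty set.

{e}

X∖A={d, f, a, b}, int(X∖A)={d, f, a, b}, hence cl(A)={e}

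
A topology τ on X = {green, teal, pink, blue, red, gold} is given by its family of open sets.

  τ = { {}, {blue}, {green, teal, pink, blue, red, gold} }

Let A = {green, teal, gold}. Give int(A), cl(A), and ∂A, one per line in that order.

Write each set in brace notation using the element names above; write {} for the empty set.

opens ⊆ A: {}; union → int = {}
complement {pink, blue, red}; its interior {blue}; cl(A) = X∖{blue} = {green, teal, pink, red, gold}
boundary = {green, teal, pink, red, gold} ∖ {} = {green, teal, pink, red, gold}

int(A) = {}
cl(A)  = {green, teal, pink, red, gold}
∂A     = {green, teal, pink, red, gold}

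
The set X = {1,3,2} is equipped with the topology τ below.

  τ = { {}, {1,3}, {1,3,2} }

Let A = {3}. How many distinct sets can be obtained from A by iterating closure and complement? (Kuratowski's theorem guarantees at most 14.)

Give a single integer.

X∖A={1,2}, int(X∖A)={}, hence cl(A)={1,3,2}
Orbit (k=closure, c=complement):
  1. A     = {3}
  2. kA    = {1,3,2}
  3. cA    = {1,2}
  4. ckA   = {}
(closed under both — stop)

4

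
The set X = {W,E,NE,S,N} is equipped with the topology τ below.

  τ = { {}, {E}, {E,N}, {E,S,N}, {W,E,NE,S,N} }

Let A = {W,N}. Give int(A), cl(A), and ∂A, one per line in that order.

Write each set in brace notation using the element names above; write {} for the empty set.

int(A) = {}
cl(A)  = {W,NE,S,N}
∂A     = {W,NE,S,N}

opens ⊆ A: {}; union → int = {}
complement {E,NE,S}; its interior {E}; cl(A) = X∖{E} = {W,NE,S,N}
boundary = {W,NE,S,N} ∖ {} = {W,NE,S,N}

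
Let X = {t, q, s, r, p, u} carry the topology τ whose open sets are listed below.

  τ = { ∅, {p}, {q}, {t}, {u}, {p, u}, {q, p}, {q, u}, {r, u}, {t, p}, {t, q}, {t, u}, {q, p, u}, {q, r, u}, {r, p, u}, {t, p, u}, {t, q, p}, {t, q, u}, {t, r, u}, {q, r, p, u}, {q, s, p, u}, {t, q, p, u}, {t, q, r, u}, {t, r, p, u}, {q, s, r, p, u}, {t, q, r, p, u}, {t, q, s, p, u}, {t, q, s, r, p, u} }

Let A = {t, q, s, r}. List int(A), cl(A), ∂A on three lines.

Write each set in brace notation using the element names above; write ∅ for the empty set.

opens ⊆ A: ∅, {t}, {q}, {t, q}; union → int = {t, q}
complement {p, u}; its interior {p, u}; cl(A) = X∖{p, u} = {t, q, s, r}
boundary = {t, q, s, r} ∖ {t, q} = {s, r}

int(A) = {t, q}
cl(A)  = {t, q, s, r}
∂A     = {s, r}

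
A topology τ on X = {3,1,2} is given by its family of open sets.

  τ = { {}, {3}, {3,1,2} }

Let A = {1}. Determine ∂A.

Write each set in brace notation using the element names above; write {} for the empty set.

interior: largest open inside A is {} (from {})
cl via duality: int({3,2}) = {3}, so X∖{3} = {1,2}
cl∖int = {1,2}

{1,2}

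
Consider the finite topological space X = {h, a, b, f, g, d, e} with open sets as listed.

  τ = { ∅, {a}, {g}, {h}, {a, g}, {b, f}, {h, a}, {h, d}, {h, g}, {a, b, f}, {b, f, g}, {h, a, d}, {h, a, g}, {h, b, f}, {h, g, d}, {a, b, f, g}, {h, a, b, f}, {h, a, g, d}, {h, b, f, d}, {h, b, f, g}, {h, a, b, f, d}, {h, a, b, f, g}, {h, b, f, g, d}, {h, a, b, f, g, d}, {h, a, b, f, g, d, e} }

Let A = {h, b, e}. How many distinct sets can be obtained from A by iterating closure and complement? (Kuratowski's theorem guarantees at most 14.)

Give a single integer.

closure: X∖int(X∖A) = X∖{a, g} = {h, b, f, d, e}
Let k=closure and c=complement:
  1. A     = {h, b, e}
  2. kA    = {h, b, f, d, e}
  3. cA    = {a, f, g, d}
  4. ckA   = {a, g}
  5. kcA   = {a, b, f, g, d, e}
  6. kckA  = {a, g, e}
  7. ckcA  = {h}
  8. ckckA = {h, b, f, d}
  9. kckcA = {h, d, e}
  10. ckckcA = {a, b, f, g}
  11. kckckcA = {a, b, f, g, e}
  12. ckckckcA = {h, d}
— saturated at 12

12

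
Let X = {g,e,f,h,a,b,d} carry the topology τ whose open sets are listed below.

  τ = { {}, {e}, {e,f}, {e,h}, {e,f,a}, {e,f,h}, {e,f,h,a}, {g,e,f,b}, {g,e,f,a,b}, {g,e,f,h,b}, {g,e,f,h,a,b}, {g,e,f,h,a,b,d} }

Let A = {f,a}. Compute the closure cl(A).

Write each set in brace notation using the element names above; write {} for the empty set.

complement {g,e,h,b,d}; its interior {e,h}; cl(A) = X∖{e,h} = {g,f,a,b,d}

{g,f,a,b,d}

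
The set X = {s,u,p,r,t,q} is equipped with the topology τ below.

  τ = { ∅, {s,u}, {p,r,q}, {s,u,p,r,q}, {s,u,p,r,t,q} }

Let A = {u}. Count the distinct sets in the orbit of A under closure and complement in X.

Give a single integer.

8

X∖A={s,p,r,t,q}, int(X∖A)={p,r,q}, hence cl(A)={s,u,t}
Orbit (k=closure, c=complement):
  1. A     = {u}
  2. kA    = {s,u,t}
  3. cA    = {s,p,r,t,q}
  4. ckA   = {p,r,q}
  5. kcA   = {s,u,p,r,t,q}
  6. kckA  = {p,r,t,q}
  7. ckcA  = ∅
  8. ckckA = {s,u}
(closed under both — stop)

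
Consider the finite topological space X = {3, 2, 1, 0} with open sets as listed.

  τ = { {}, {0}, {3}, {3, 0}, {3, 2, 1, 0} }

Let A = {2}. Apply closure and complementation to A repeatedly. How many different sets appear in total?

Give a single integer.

6

complement {3, 1, 0}; its interior {3, 0}; cl(A) = X∖{3, 0} = {2, 1}
With k = closure, c = complement:
  1. A     = {2}
  2. kA    = {2, 1}
  3. cA    = {3, 1, 0}
  4. ckA   = {3, 0}
  5. kcA   = {3, 2, 1, 0}
  6. ckcA  = {}
k, c of each give nothing new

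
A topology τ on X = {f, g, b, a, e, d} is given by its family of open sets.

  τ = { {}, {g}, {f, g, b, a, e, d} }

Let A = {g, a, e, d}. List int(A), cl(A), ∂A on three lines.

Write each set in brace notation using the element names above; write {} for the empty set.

open subsets of A: {}, {g}; so int(A) = {g}
closure: X∖int(X∖A) = X∖{} = {f, g, b, a, e, d}
∂A = {f, g, b, a, e, d} minus {g} = {f, b, a, e, d}

int(A) = {g}
cl(A)  = {f, g, b, a, e, d}
∂A     = {f, b, a, e, d}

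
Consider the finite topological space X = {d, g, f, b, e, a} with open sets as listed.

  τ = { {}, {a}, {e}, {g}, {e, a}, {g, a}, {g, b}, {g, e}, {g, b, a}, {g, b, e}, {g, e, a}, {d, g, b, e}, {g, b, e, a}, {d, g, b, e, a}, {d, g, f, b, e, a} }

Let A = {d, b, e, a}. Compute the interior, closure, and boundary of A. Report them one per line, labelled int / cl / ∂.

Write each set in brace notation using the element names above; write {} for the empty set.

int(A) = {e, a}
cl(A)  = {d, f, b, e, a}
∂A     = {d, f, b}

interior: largest open inside A is {e, a} (from {}, {e}, {a}, {e, a})
cl via duality: int({g, f}) = {g}, so X∖{g} = {d, f, b, e, a}
cl∖int = {d, f, b}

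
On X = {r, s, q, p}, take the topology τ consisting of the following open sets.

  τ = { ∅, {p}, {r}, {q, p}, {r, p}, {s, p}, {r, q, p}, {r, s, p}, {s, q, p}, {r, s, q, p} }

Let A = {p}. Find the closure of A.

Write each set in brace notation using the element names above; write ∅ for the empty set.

closure: X∖int(X∖A) = X∖{r} = {s, q, p}

{s, q, p}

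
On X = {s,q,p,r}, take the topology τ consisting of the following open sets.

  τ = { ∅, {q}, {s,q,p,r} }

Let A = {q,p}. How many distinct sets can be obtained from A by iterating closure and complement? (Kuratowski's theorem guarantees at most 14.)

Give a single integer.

complement {s,r}; its interior ∅; cl(A) = X∖∅ = {s,q,p,r}
With k = closure, c = complement:
  1. A     = {q,p}
  2. kA    = {s,q,p,r}
  3. cA    = {s,r}
  4. ckA   = ∅
  5. kcA   = {s,p,r}
  6. ckcA  = {q}
k, c of each give nothing new

6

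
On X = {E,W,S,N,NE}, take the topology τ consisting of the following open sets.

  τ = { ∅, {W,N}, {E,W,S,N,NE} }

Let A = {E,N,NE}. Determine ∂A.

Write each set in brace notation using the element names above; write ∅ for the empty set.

opens ⊆ A: ∅; union → int = ∅
complement {W,S}; its interior ∅; cl(A) = X∖∅ = {E,W,S,N,NE}
boundary = {E,W,S,N,NE} ∖ ∅ = {E,W,S,N,NE}

{E,W,S,N,NE}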